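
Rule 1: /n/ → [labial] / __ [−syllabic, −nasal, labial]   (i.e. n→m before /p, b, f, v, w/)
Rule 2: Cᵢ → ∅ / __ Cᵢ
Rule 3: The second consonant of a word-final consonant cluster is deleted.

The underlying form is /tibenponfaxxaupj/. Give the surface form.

tibempomfaxaup

Rule 1 (nasal place assimilation): /n/ precedes the labial consonant /p/, so it assimilates in place to [m]. /n/ precedes the labial consonant /f/, so it assimilates in place to [m]. /tibenponfaxxaupj/ → tibempomfaxxaupj.
Rule 2 (degemination): /xx/ is a geminate; the first /x/ deletes. /tibempomfaxxaupj/ → tibempomfaxaupj.
Rule 3 (final cluster simplification): /j/ is the second consonant of a word-final cluster /pj/, so it deletes. /tibempomfaxaupj/ → tibempomfaxaup.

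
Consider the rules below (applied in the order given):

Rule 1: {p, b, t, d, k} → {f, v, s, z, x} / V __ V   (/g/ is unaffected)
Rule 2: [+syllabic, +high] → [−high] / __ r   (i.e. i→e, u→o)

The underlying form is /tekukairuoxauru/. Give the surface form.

texuxaeruoxaoru

Rule 1 (intervocalic spirantization): /k/ is a stop between vowels /e/ and /u/, so it spirantizes to the fricative [x]. /k/ is a stop between vowels /u/ and /a/, so it spirantizes to the fricative [x]. /tekukairuoxauru/ → texuxairuoxauru.
Rule 2 (pre-rhotic lowering): /i/ is a high vowel immediately before /r/, so it lowers to [e]. /u/ is a high vowel immediately before /r/, so it lowers to [o]. /texuxairuoxauru/ → texuxaeruoxaoru.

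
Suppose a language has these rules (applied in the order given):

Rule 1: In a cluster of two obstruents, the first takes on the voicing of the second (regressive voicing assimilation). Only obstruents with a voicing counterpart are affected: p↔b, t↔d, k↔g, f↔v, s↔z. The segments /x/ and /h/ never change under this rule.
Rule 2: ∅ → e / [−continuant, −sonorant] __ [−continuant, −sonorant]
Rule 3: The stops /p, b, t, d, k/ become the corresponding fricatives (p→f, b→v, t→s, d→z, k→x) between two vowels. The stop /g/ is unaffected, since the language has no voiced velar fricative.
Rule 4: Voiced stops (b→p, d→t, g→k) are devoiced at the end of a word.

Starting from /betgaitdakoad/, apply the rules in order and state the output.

bezegaizezaxoat

Rule 1 (regressive voicing assimilation): /t/ precedes the voiced obstruent /g/, so it voices to [d] by assimilation. /t/ precedes the voiced obstruent /d/, so it voices to [d] by assimilation. /betgaitdakoad/ → bedgaiddakoad.
Rule 2 (stop-cluster e-epenthesis): /d/ and /g/ form a stop–stop cluster, so [e] is inserted between them. /d/ and /d/ form a stop–stop cluster, so [e] is inserted between them. /bedgaiddakoad/ → bedegaidedakoad.
Rule 3 (intervocalic spirantization): /d/ is a stop between vowels /e/ and /e/, so it spirantizes to the fricative [z]. /d/ is a stop between vowels /i/ and /e/, so it spirantizes to the fricative [z]. /d/ is a stop between vowels /e/ and /a/, so it spirantizes to the fricative [z]. /k/ is a stop between vowels /a/ and /o/, so it spirantizes to the fricative [x]. /bedegaidedakoad/ → bezegaizezaxoad.
Rule 4 (final devoicing): /d/ is a voiced stop in word-final position, so it devoices to [t]. /bezegaizezaxoad/ → bezegaizezaxoat.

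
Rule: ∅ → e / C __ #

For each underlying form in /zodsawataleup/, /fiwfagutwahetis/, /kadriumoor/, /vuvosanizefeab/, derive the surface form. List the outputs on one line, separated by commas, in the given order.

zodsawataleupe, fiwfagutwahetise, kadriumoore, vuvosanizefeabe

/zodsawataleup/: the form ends in the consonant /p/, so [e] is inserted word-finally. → [zodsawataleupe].
/fiwfagutwahetis/: the form ends in the consonant /s/, so [e] is inserted word-finally. → [fiwfagutwahetise].
/kadriumoor/: the form ends in the consonant /r/, so [e] is inserted word-finally. → [kadriumoore].
/vuvosanizefeab/: the form ends in the consonant /b/, so [e] is inserted word-finally. → [vuvosanizefeabe].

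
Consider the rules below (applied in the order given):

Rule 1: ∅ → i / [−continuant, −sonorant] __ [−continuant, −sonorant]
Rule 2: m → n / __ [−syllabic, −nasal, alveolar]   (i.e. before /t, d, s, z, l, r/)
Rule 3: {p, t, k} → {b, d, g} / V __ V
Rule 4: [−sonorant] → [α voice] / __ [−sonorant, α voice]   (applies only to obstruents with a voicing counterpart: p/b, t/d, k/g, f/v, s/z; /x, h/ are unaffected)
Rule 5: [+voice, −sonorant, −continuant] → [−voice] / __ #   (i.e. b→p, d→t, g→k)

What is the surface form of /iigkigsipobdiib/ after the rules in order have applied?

Rule 1 (stop-cluster i-epenthesis): /g/ and /k/ form a stop–stop cluster, so [i] is inserted between them. /b/ and /d/ form a stop–stop cluster, so [i] is inserted between them. /iigkigsipobdiib/ → iigikigsipobidiib.
Rule 2 (nasal place assimilation): no segment meets the environment; /iigikigsipobidiib/ is unchanged.
Rule 3 (intervocalic voicing): /k/ is a voiceless stop between vowels /i/ and /i/, so it voices to [g]. /p/ is a voiceless stop between vowels /i/ and /o/, so it voices to [b]. /iigikigsipobidiib/ → iigigigsibobidiib.
Rule 4 (regressive voicing assimilation): /g/ precedes the voiceless obstruent /s/, so it devoices to [k] by assimilation. /iigigigsibobidiib/ → iigigiksibobidiib.
Rule 5 (final devoicing): /b/ is a voiced stop in word-final position, so it devoices to [p]. /iigigiksibobidiib/ → iigigiksibobidiip.

iigigiksibobidiip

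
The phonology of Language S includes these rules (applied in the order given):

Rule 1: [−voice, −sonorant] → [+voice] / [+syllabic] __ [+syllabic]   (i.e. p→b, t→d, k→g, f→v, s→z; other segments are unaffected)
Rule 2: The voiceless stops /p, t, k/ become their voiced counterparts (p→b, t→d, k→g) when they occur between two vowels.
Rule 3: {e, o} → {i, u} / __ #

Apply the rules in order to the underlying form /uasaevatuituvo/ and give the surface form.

uazaevaduiduvu

Rule 1 (intervocalic voicing): /s/ is a voiceless obstruent between vowels /a/ and /a/, so it voices to [z]. /t/ is a voiceless obstruent between vowels /a/ and /u/, so it voices to [d]. /t/ is a voiceless obstruent between vowels /i/ and /u/, so it voices to [d]. /uasaevatuituvo/ → uazaevaduiduvo.
Rule 2 (intervocalic voicing): no segment meets the environment; /uazaevaduiduvo/ is unchanged.
Rule 3 (final vowel raising): /o/ is a mid vowel in word-final position, so it raises to [u]. /uazaevaduiduvo/ → uazaevaduiduvu.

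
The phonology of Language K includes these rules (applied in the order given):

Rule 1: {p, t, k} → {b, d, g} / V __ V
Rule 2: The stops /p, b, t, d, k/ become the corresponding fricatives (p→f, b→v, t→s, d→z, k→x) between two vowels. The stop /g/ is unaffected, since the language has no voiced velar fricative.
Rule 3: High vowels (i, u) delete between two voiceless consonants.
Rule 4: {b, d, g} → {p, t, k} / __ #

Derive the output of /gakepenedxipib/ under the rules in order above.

gagevenedxivip

Rule 1 (intervocalic voicing): /k/ is a voiceless stop between vowels /a/ and /e/, so it voices to [g]. /p/ is a voiceless stop between vowels /e/ and /e/, so it voices to [b]. /p/ is a voiceless stop between vowels /i/ and /i/, so it voices to [b]. /gakepenedxipib/ → gagebenedxibib.
Rule 2 (intervocalic spirantization): /b/ is a stop between vowels /e/ and /e/, so it spirantizes to the fricative [v]. /b/ is a stop between vowels /i/ and /i/, so it spirantizes to the fricative [v]. /gagebenedxibib/ → gagevenedxivib.
Rule 3 (high vowel syncope): no segment meets the environment; /gagevenedxivib/ is unchanged.
Rule 4 (final devoicing): /b/ is a voiced stop in word-final position, so it devoices to [p]. /gagevenedxivib/ → gagevenedxivip.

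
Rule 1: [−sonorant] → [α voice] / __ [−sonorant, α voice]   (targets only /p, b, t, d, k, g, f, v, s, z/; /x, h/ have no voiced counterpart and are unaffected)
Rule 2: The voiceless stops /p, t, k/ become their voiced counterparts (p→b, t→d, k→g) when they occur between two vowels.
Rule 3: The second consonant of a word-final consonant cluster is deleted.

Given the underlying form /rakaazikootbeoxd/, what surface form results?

Rule 1 (regressive voicing assimilation): /t/ precedes the voiced obstruent /b/, so it voices to [d] by assimilation. /rakaazikootbeoxd/ → rakaazikoodbeoxd.
Rule 2 (intervocalic voicing): /k/ is a voiceless stop between vowels /a/ and /a/, so it voices to [g]. /k/ is a voiceless stop between vowels /i/ and /o/, so it voices to [g]. /rakaazikoodbeoxd/ → ragaazigoodbeoxd.
Rule 3 (final cluster simplification): /d/ is the second consonant of a word-final cluster /xd/, so it deletes. /ragaazigoodbeoxd/ → ragaazigoodbeox.

ragaazigoodbeox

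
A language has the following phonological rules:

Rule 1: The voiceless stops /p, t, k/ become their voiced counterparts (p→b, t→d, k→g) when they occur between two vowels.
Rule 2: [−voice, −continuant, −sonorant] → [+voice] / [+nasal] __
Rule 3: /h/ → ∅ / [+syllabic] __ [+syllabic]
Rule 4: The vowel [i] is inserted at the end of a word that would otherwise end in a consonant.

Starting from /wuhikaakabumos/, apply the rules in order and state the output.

wuigaagabumosi

Rule 1 (intervocalic voicing): /k/ is a voiceless stop between vowels /i/ and /a/, so it voices to [g]. /k/ is a voiceless stop between vowels /a/ and /a/, so it voices to [g]. /wuhikaakabumos/ → wuhigaagabumos.
Rule 2 (post-nasal voicing): no segment meets the environment; /wuhigaagabumos/ is unchanged.
Rule 3 (intervocalic h-deletion): /h/ occurs between vowels /u/ and /i/, so it deletes. /wuhigaagabumos/ → wuigaagabumos.
Rule 4 (final i-epenthesis): the form ends in the consonant /s/, so [i] is inserted word-finally. /wuigaagabumos/ → wuigaagabumosi.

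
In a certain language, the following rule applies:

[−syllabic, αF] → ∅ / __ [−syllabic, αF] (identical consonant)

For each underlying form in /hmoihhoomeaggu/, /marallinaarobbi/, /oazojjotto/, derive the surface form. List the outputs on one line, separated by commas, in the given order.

hmoihoomeagu, maralinaarobi, oazojoto

/hmoihhoomeaggu/: /hh/ is a geminate; the first /h/ deletes. /gg/ is a geminate; the first /g/ deletes. → [hmoihoomeagu].
/marallinaarobbi/: /ll/ is a geminate; the first /l/ deletes. /bb/ is a geminate; the first /b/ deletes. → [maralinaarobi].
/oazojjotto/: /jj/ is a geminate; the first /j/ deletes. /tt/ is a geminate; the first /t/ deletes. → [oazojoto].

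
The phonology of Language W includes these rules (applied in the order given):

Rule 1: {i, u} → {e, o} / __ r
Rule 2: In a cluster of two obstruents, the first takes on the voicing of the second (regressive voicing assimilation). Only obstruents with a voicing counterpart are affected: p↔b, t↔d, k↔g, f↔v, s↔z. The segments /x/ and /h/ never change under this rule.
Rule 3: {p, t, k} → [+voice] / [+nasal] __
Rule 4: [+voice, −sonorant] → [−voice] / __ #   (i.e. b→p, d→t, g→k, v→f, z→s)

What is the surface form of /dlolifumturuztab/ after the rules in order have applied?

Rule 1 (pre-rhotic lowering): /u/ is a high vowel immediately before /r/, so it lowers to [o]. /dlolifumturuztab/ → dlolifumtoruztab.
Rule 2 (regressive voicing assimilation): /z/ precedes the voiceless obstruent /t/, so it devoices to [s] by assimilation. /dlolifumtoruztab/ → dlolifumtorustab.
Rule 3 (post-nasal voicing): /t/ is a voiceless stop immediately after the nasal /m/, so it voices to [d]. /dlolifumtorustab/ → dlolifumdorustab.
Rule 4 (final devoicing): /b/ is a voiced obstruent in word-final position, so it devoices to [p]. /dlolifumdorustab/ → dlolifumdorustap.

dlolifumdorustap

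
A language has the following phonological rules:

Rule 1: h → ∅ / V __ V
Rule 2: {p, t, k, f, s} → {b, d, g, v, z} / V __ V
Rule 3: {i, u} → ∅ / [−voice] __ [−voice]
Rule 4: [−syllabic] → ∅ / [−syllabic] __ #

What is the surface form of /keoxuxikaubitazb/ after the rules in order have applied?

Rule 1 (intervocalic h-deletion): no segment meets the environment; /keoxuxikaubitazb/ is unchanged.
Rule 2 (intervocalic voicing): /k/ is a voiceless obstruent between vowels /i/ and /a/, so it voices to [g]. /t/ is a voiceless obstruent between vowels /i/ and /a/, so it voices to [d]. /keoxuxikaubitazb/ → keoxuxigaubidazb.
Rule 3 (high vowel syncope): /u/ is a high vowel flanked by voiceless consonants /x/ and /x/, so it deletes. /keoxuxigaubidazb/ → keoxxigaubidazb.
Rule 4 (final cluster simplification): /b/ is the second consonant of a word-final cluster /zb/, so it deletes. /keoxxigaubidazb/ → keoxxigaubidaz.

keoxxigaubidaz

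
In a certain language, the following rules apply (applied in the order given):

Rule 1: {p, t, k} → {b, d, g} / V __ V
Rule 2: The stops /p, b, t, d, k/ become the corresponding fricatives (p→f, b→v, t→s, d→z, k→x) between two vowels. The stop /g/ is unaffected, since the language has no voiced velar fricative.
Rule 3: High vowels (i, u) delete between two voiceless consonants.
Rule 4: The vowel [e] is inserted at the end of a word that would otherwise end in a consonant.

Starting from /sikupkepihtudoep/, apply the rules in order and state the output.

Rule 1 (intervocalic voicing): /k/ is a voiceless stop between vowels /i/ and /u/, so it voices to [g]. /p/ is a voiceless stop between vowels /e/ and /i/, so it voices to [b]. /sikupkepihtudoep/ → sigupkebihtudoep.
Rule 2 (intervocalic spirantization): /b/ is a stop between vowels /e/ and /i/, so it spirantizes to the fricative [v]. /d/ is a stop between vowels /u/ and /o/, so it spirantizes to the fricative [z]. /sigupkebihtudoep/ → sigupkevihtuzoep.
Rule 3 (high vowel syncope): no segment meets the environment; /sigupkevihtuzoep/ is unchanged.
Rule 4 (final e-epenthesis): the form ends in the consonant /p/, so [e] is inserted word-finally. /sigupkevihtuzoep/ → sigupkevihtuzoepe.

sigupkevihtuzoepe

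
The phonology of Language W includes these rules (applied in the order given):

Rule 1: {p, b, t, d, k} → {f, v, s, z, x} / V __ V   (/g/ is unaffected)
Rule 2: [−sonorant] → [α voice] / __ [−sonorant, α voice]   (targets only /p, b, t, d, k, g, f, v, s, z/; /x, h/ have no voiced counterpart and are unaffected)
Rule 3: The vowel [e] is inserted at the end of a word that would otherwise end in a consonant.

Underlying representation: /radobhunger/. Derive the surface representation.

razophungere

Rule 1 (intervocalic spirantization): /d/ is a stop between vowels /a/ and /o/, so it spirantizes to the fricative [z]. /radobhunger/ → razobhunger.
Rule 2 (regressive voicing assimilation): /b/ precedes the voiceless obstruent /h/, so it devoices to [p] by assimilation. /razobhunger/ → razophunger.
Rule 3 (final e-epenthesis): the form ends in the consonant /r/, so [e] is inserted word-finally. /razophunger/ → razophungere.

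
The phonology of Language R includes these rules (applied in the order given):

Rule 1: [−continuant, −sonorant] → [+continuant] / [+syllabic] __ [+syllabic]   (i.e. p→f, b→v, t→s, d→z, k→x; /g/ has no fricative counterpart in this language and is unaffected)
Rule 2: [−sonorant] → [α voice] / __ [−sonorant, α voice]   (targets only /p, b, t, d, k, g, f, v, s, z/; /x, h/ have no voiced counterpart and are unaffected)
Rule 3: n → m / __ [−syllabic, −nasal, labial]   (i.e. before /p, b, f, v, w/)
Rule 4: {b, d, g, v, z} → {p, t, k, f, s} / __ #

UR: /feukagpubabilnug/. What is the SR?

feuxakpuvavilnuk

Rule 1 (intervocalic spirantization): /k/ is a stop between vowels /u/ and /a/, so it spirantizes to the fricative [x]. /b/ is a stop between vowels /u/ and /a/, so it spirantizes to the fricative [v]. /b/ is a stop between vowels /a/ and /i/, so it spirantizes to the fricative [v]. /feukagpubabilnug/ → feuxagpuvavilnug.
Rule 2 (regressive voicing assimilation): /g/ precedes the voiceless obstruent /p/, so it devoices to [k] by assimilation. /feuxagpuvavilnug/ → feuxakpuvavilnug.
Rule 3 (nasal place assimilation): no segment meets the environment; /feuxakpuvavilnug/ is unchanged.
Rule 4 (final devoicing): /g/ is a voiced obstruent in word-final position, so it devoices to [k]. /feuxakpuvavilnug/ → feuxakpuvavilnuk.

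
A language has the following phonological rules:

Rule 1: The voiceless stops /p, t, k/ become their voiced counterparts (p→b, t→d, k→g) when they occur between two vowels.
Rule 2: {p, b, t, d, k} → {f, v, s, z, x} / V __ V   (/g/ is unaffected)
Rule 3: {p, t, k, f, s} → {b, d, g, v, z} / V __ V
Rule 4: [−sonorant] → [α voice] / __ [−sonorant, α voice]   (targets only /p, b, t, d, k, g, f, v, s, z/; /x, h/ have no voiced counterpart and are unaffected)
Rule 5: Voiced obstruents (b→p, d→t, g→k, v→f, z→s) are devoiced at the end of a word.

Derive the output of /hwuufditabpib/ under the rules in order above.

hwuuvdizappip

Rule 1 (intervocalic voicing): /t/ is a voiceless stop between vowels /i/ and /a/, so it voices to [d]. /hwuufditabpib/ → hwuufdidabpib.
Rule 2 (intervocalic spirantization): /d/ is a stop between vowels /i/ and /a/, so it spirantizes to the fricative [z]. /hwuufdidabpib/ → hwuufdizabpib.
Rule 3 (intervocalic voicing): no segment meets the environment; /hwuufdizabpib/ is unchanged.
Rule 4 (regressive voicing assimilation): /f/ precedes the voiced obstruent /d/, so it voices to [v] by assimilation. /b/ precedes the voiceless obstruent /p/, so it devoices to [p] by assimilation. /hwuufdizabpib/ → hwuuvdizappib.
Rule 5 (final devoicing): /b/ is a voiced obstruent in word-final position, so it devoices to [p]. /hwuuvdizappib/ → hwuuvdizappip.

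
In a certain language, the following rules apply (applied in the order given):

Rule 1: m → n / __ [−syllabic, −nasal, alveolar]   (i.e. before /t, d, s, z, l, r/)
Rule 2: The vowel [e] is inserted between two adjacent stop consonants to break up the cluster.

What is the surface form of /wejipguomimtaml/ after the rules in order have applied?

wejipeguomintanl

Rule 1 (nasal place assimilation): /m/ precedes the alveolar consonant /t/, so it assimilates in place to [n]. /m/ precedes the alveolar consonant /l/, so it assimilates in place to [n]. /wejipguomimtaml/ → wejipguomintanl.
Rule 2 (stop-cluster e-epenthesis): /p/ and /g/ form a stop–stop cluster, so [e] is inserted between them. /wejipguomintanl/ → wejipeguomintanl.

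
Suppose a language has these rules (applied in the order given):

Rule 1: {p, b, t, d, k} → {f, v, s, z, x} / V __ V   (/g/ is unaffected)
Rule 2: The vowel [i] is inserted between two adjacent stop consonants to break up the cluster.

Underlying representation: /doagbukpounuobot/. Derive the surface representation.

doagibukipounuovot

Rule 1 (intervocalic spirantization): /b/ is a stop between vowels /o/ and /o/, so it spirantizes to the fricative [v]. /doagbukpounuobot/ → doagbukpounuovot.
Rule 2 (stop-cluster i-epenthesis): /g/ and /b/ form a stop–stop cluster, so [i] is inserted between them. /k/ and /p/ form a stop–stop cluster, so [i] is inserted between them. /doagbukpounuovot/ → doagibukipounuovot.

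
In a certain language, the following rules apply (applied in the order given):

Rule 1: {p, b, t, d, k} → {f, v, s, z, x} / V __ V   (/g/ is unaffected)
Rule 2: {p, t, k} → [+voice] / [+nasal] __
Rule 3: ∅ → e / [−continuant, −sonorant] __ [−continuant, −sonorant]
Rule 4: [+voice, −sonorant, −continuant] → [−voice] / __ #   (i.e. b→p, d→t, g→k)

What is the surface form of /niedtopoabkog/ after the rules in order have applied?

niedetofoabekok

Rule 1 (intervocalic spirantization): /p/ is a stop between vowels /o/ and /o/, so it spirantizes to the fricative [f]. /niedtopoabkog/ → niedtofoabkog.
Rule 2 (post-nasal voicing): no segment meets the environment; /niedtofoabkog/ is unchanged.
Rule 3 (stop-cluster e-epenthesis): /d/ and /t/ form a stop–stop cluster, so [e] is inserted between them. /b/ and /k/ form a stop–stop cluster, so [e] is inserted between them. /niedtofoabkog/ → niedetofoabekog.
Rule 4 (final devoicing): /g/ is a voiced stop in word-final position, so it devoices to [k]. /niedetofoabekog/ → niedetofoabekok.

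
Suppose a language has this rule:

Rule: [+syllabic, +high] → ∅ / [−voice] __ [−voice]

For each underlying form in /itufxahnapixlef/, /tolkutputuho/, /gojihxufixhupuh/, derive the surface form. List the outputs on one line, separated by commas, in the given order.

itfxahnapxlef, tolktptho, gojihxfxhph

/itufxahnapixlef/: /u/ is a high vowel flanked by voiceless consonants /t/ and /f/, so it deletes. /i/ is a high vowel flanked by voiceless consonants /p/ and /x/, so it deletes. → [itfxahnapxlef].
/tolkutputuho/: /u/ is a high vowel flanked by voiceless consonants /k/ and /t/, so it deletes. /u/ is a high vowel flanked by voiceless consonants /p/ and /t/, so it deletes. /u/ is a high vowel flanked by voiceless consonants /t/ and /h/, so it deletes. → [tolktptho].
/gojihxufixhupuh/: /u/ is a high vowel flanked by voiceless consonants /x/ and /f/, so it deletes. /i/ is a high vowel flanked by voiceless consonants /f/ and /x/, so it deletes. /u/ is a high vowel flanked by voiceless consonants /h/ and /p/, so it deletes. /u/ is a high vowel flanked by voiceless consonants /p/ and /h/, so it deletes. → [gojihxfxhph].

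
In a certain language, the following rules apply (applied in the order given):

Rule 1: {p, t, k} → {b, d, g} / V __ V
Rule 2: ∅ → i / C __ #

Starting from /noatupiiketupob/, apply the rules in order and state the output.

Rule 1 (intervocalic voicing): /t/ is a voiceless stop between vowels /a/ and /u/, so it voices to [d]. /p/ is a voiceless stop between vowels /u/ and /i/, so it voices to [b]. /k/ is a voiceless stop between vowels /i/ and /e/, so it voices to [g]. /t/ is a voiceless stop between vowels /e/ and /u/, so it voices to [d]. /p/ is a voiceless stop between vowels /u/ and /o/, so it voices to [b]. /noatupiiketupob/ → noadubiigedubob.
Rule 2 (final i-epenthesis): the form ends in the consonant /b/, so [i] is inserted word-finally. /noadubiigedubob/ → noadubiigedubobi.

noadubiigedubobi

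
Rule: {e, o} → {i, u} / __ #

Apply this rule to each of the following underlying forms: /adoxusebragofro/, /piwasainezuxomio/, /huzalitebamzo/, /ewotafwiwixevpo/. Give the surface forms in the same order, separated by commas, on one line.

/adoxusebragofro/: /o/ is a mid vowel in word-final position, so it raises to [u]. → [adoxusebragofru].
/piwasainezuxomio/: /o/ is a mid vowel in word-final position, so it raises to [u]. → [piwasainezuxomiu].
/huzalitebamzo/: /o/ is a mid vowel in word-final position, so it raises to [u]. → [huzalitebamzu].
/ewotafwiwixevpo/: /o/ is a mid vowel in word-final position, so it raises to [u]. → [ewotafwiwixevpu].

adoxusebragofru, piwasainezuxomiu, huzalitebamzu, ewotafwiwixevpu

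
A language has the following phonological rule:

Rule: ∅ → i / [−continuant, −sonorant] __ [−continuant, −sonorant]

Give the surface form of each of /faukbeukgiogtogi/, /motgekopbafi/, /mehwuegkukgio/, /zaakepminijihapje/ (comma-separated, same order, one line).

faukibeukigiogitogi, motigekopibafi, mehwuegikukigio, zaakepminijihapje

/faukbeukgiogtogi/: /k/ and /b/ form a stop–stop cluster, so [i] is inserted between them. /k/ and /g/ form a stop–stop cluster, so [i] is inserted between them. /g/ and /t/ form a stop–stop cluster, so [i] is inserted between them. → [faukibeukigiogitogi].
/motgekopbafi/: /t/ and /g/ form a stop–stop cluster, so [i] is inserted between them. /p/ and /b/ form a stop–stop cluster, so [i] is inserted between them. → [motigekopibafi].
/mehwuegkukgio/: /g/ and /k/ form a stop–stop cluster, so [i] is inserted between them. /k/ and /g/ form a stop–stop cluster, so [i] is inserted between them. → [mehwuegikukigio].
/zaakepminijihapje/: the rule's environment is not met; surfaces unchanged as [zaakepminijihapje].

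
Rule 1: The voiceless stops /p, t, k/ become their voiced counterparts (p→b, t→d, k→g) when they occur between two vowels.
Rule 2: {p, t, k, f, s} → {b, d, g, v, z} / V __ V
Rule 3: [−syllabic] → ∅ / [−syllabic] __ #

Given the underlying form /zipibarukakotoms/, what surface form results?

zibibarugagodom

Rule 1 (intervocalic voicing): /p/ is a voiceless stop between vowels /i/ and /i/, so it voices to [b]. /k/ is a voiceless stop between vowels /u/ and /a/, so it voices to [g]. /k/ is a voiceless stop between vowels /a/ and /o/, so it voices to [g]. /t/ is a voiceless stop between vowels /o/ and /o/, so it voices to [d]. /zipibarukakotoms/ → zibibarugagodoms.
Rule 2 (intervocalic voicing): no segment meets the environment; /zibibarugagodoms/ is unchanged.
Rule 3 (final cluster simplification): /s/ is the second consonant of a word-final cluster /ms/, so it deletes. /zibibarugagodoms/ → zibibarugagodom.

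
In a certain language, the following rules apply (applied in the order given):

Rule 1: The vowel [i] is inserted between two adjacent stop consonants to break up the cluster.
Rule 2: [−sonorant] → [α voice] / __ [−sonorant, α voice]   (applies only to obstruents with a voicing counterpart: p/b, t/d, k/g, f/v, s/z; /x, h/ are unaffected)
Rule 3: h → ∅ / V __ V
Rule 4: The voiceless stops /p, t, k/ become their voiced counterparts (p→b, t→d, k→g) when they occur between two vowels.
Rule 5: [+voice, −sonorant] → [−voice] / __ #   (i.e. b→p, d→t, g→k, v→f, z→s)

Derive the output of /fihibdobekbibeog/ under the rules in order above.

Rule 1 (stop-cluster i-epenthesis): /b/ and /d/ form a stop–stop cluster, so [i] is inserted between them. /k/ and /b/ form a stop–stop cluster, so [i] is inserted between them. /fihibdobekbibeog/ → fihibidobekibibeog.
Rule 2 (regressive voicing assimilation): no segment meets the environment; /fihibidobekibibeog/ is unchanged.
Rule 3 (intervocalic h-deletion): /h/ occurs between vowels /i/ and /i/, so it deletes. /fihibidobekibibeog/ → fiibidobekibibeog.
Rule 4 (intervocalic voicing): /k/ is a voiceless stop between vowels /e/ and /i/, so it voices to [g]. /fiibidobekibibeog/ → fiibidobegibibeog.
Rule 5 (final devoicing): /g/ is a voiced obstruent in word-final position, so it devoices to [k]. /fiibidobegibibeog/ → fiibidobegibibeok.

fiibidobegibibeok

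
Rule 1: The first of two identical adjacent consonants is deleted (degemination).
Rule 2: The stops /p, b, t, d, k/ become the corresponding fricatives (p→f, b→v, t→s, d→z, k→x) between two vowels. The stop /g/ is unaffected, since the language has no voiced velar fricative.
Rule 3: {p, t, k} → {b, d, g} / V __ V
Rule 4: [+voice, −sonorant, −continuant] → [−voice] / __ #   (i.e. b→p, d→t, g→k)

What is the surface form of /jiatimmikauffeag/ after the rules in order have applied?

jiasimixaufeak

Rule 1 (degemination): /mm/ is a geminate; the first /m/ deletes. /ff/ is a geminate; the first /f/ deletes. /jiatimmikauffeag/ → jiatimikaufeag.
Rule 2 (intervocalic spirantization): /t/ is a stop between vowels /a/ and /i/, so it spirantizes to the fricative [s]. /k/ is a stop between vowels /i/ and /a/, so it spirantizes to the fricative [x]. /jiatimikaufeag/ → jiasimixaufeag.
Rule 3 (intervocalic voicing): no segment meets the environment; /jiasimixaufeag/ is unchanged.
Rule 4 (final devoicing): /g/ is a voiced stop in word-final position, so it devoices to [k]. /jiasimixaufeag/ → jiasimixaufeak.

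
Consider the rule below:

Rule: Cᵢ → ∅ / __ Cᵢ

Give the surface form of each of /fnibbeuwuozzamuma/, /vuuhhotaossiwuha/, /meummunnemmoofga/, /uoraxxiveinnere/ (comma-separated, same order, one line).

/fnibbeuwuozzamuma/: /bb/ is a geminate; the first /b/ deletes. /zz/ is a geminate; the first /z/ deletes. → [fnibeuwuozamuma].
/vuuhhotaossiwuha/: /hh/ is a geminate; the first /h/ deletes. /ss/ is a geminate; the first /s/ deletes. → [vuuhotaosiwuha].
/meummunnemmoofga/: /mm/ is a geminate; the first /m/ deletes. /nn/ is a geminate; the first /n/ deletes. /mm/ is a geminate; the first /m/ deletes. → [meumunemoofga].
/uoraxxiveinnere/: /xx/ is a geminate; the first /x/ deletes. /nn/ is a geminate; the first /n/ deletes. → [uoraxiveinere].

fnibeuwuozamuma, vuuhotaosiwuha, meumunemoofga, uoraxiveinere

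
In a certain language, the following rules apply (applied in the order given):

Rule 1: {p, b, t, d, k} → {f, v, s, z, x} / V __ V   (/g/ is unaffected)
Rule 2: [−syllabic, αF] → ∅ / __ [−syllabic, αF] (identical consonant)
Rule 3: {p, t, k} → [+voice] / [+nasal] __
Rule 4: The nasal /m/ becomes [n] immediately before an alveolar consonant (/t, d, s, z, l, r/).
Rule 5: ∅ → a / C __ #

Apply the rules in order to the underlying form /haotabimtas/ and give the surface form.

haosavindasa

Rule 1 (intervocalic spirantization): /t/ is a stop between vowels /o/ and /a/, so it spirantizes to the fricative [s]. /b/ is a stop between vowels /a/ and /i/, so it spirantizes to the fricative [v]. /haotabimtas/ → haosavimtas.
Rule 2 (degemination): no segment meets the environment; /haosavimtas/ is unchanged.
Rule 3 (post-nasal voicing): /t/ is a voiceless stop immediately after the nasal /m/, so it voices to [d]. /haosavimtas/ → haosavimdas.
Rule 4 (nasal place assimilation): /m/ precedes the alveolar consonant /d/, so it assimilates in place to [n]. /haosavimdas/ → haosavindas.
Rule 5 (final a-epenthesis): the form ends in the consonant /s/, so [a] is inserted word-finally. /haosavindas/ → haosavindasa.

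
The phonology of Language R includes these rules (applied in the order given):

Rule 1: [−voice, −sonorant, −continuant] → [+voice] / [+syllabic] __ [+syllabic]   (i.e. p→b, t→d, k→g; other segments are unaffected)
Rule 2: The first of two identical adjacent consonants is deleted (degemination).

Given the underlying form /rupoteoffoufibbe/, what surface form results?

Rule 1 (intervocalic voicing): /p/ is a voiceless stop between vowels /u/ and /o/, so it voices to [b]. /t/ is a voiceless stop between vowels /o/ and /e/, so it voices to [d]. /rupoteoffoufibbe/ → rubodeoffoufibbe.
Rule 2 (degemination): /ff/ is a geminate; the first /f/ deletes. /bb/ is a geminate; the first /b/ deletes. /rubodeoffoufibbe/ → rubodeofoufibe.

rubodeofoufibe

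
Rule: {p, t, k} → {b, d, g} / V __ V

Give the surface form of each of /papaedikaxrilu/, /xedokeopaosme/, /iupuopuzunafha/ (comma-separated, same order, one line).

pabaedigaxrilu, xedogeobaosme, iubuobuzunafha

/papaedikaxrilu/: /p/ is a voiceless stop between vowels /a/ and /a/, so it voices to [b]. /k/ is a voiceless stop between vowels /i/ and /a/, so it voices to [g]. → [pabaedigaxrilu].
/xedokeopaosme/: /k/ is a voiceless stop between vowels /o/ and /e/, so it voices to [g]. /p/ is a voiceless stop between vowels /o/ and /a/, so it voices to [b]. → [xedogeobaosme].
/iupuopuzunafha/: /p/ is a voiceless stop between vowels /u/ and /u/, so it voices to [b]. /p/ is a voiceless stop between vowels /o/ and /u/, so it voices to [b]. → [iubuobuzunafha].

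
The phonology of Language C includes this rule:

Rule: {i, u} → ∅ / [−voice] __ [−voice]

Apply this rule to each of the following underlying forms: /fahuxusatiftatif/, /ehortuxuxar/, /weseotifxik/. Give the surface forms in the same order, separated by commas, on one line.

fahxsatftatf, ehortxxar, weseotfxk

/fahuxusatiftatif/: /u/ is a high vowel flanked by voiceless consonants /h/ and /x/, so it deletes. /u/ is a high vowel flanked by voiceless consonants /x/ and /s/, so it deletes. /i/ is a high vowel flanked by voiceless consonants /t/ and /f/, so it deletes. /i/ is a high vowel flanked by voiceless consonants /t/ and /f/, so it deletes. → [fahxsatftatf].
/ehortuxuxar/: /u/ is a high vowel flanked by voiceless consonants /t/ and /x/, so it deletes. /u/ is a high vowel flanked by voiceless consonants /x/ and /x/, so it deletes. → [ehortxxar].
/weseotifxik/: /i/ is a high vowel flanked by voiceless consonants /t/ and /f/, so it deletes. /i/ is a high vowel flanked by voiceless consonants /x/ and /k/, so it deletes. → [weseotfxk].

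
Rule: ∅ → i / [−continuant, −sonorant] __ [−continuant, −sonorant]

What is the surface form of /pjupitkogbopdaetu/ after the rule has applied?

pjupitikogibopidaetu

/t/ and /k/ form a stop–stop cluster, so [i] is inserted between them.
/g/ and /b/ form a stop–stop cluster, so [i] is inserted between them.
/p/ and /d/ form a stop–stop cluster, so [i] is inserted between them.
Surface form: [pjupitikogibopidaetu].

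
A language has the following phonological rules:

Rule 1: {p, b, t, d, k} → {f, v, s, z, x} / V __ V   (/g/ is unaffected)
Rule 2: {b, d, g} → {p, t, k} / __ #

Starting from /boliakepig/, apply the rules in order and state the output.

Rule 1 (intervocalic spirantization): /k/ is a stop between vowels /a/ and /e/, so it spirantizes to the fricative [x]. /p/ is a stop between vowels /e/ and /i/, so it spirantizes to the fricative [f]. /boliakepig/ → boliaxefig.
Rule 2 (final devoicing): /g/ is a voiced stop in word-final position, so it devoices to [k]. /boliaxefig/ → boliaxefik.

boliaxefik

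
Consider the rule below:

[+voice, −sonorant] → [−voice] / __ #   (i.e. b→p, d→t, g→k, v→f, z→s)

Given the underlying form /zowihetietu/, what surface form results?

zowihetietu

No segment of /zowihetietu/ meets the structural description of the rule, so the form surfaces unchanged.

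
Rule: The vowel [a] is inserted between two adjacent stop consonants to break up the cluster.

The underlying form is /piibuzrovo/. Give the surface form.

piibuzrovo

No segment of /piibuzrovo/ meets the structural description of the rule, so the form surfaces unchanged.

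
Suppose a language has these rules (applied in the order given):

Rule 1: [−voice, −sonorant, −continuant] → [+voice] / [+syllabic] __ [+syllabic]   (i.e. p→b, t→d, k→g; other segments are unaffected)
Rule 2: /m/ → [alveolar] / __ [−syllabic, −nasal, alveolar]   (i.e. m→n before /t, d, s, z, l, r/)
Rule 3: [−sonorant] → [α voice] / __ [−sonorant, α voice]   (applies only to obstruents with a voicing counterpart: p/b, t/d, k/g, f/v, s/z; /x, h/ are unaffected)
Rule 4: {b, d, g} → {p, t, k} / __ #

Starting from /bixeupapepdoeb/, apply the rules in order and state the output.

Rule 1 (intervocalic voicing): /p/ is a voiceless stop between vowels /u/ and /a/, so it voices to [b]. /p/ is a voiceless stop between vowels /a/ and /e/, so it voices to [b]. /bixeupapepdoeb/ → bixeubabepdoeb.
Rule 2 (nasal place assimilation): no segment meets the environment; /bixeubabepdoeb/ is unchanged.
Rule 3 (regressive voicing assimilation): /p/ precedes the voiced obstruent /d/, so it voices to [b] by assimilation. /bixeubabepdoeb/ → bixeubabebdoeb.
Rule 4 (final devoicing): /b/ is a voiced stop in word-final position, so it devoices to [p]. /bixeubabebdoeb/ → bixeubabebdoep.

bixeubabebdoep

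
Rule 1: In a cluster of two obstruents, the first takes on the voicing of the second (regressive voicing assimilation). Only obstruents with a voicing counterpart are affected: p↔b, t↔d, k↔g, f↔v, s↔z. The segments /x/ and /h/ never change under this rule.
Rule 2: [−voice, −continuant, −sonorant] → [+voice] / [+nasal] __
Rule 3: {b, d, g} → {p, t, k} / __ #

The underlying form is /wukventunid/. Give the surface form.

wugvendunit

Rule 1 (regressive voicing assimilation): /k/ precedes the voiced obstruent /v/, so it voices to [g] by assimilation. /wukventunid/ → wugventunid.
Rule 2 (post-nasal voicing): /t/ is a voiceless stop immediately after the nasal /n/, so it voices to [d]. /wugventunid/ → wugvendunid.
Rule 3 (final devoicing): /d/ is a voiced stop in word-final position, so it devoices to [t]. /wugvendunid/ → wugvendunit.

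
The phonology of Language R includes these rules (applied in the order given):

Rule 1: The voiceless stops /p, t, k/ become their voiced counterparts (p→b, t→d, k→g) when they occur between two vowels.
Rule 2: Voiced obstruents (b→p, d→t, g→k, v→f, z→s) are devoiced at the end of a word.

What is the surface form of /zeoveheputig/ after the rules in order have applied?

zeovehebudik

Rule 1 (intervocalic voicing): /p/ is a voiceless stop between vowels /e/ and /u/, so it voices to [b]. /t/ is a voiceless stop between vowels /u/ and /i/, so it voices to [d]. /zeoveheputig/ → zeovehebudig.
Rule 2 (final devoicing): /g/ is a voiced obstruent in word-final position, so it devoices to [k]. /zeovehebudig/ → zeovehebudik.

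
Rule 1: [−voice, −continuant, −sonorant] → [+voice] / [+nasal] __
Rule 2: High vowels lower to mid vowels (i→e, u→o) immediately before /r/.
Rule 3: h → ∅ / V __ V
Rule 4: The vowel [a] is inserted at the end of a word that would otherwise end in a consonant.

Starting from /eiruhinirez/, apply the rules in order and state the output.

Rule 1 (post-nasal voicing): no segment meets the environment; /eiruhinirez/ is unchanged.
Rule 2 (pre-rhotic lowering): /i/ is a high vowel immediately before /r/, so it lowers to [e]. /i/ is a high vowel immediately before /r/, so it lowers to [e]. /eiruhinirez/ → eeruhinerez.
Rule 3 (intervocalic h-deletion): /h/ occurs between vowels /u/ and /i/, so it deletes. /eeruhinerez/ → eeruinerez.
Rule 4 (final a-epenthesis): the form ends in the consonant /z/, so [a] is inserted word-finally. /eeruinerez/ → eeruinereza.

eeruinereza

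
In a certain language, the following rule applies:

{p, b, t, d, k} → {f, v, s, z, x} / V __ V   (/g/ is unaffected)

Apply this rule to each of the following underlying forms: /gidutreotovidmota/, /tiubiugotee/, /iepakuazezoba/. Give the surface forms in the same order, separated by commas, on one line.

/gidutreotovidmota/: /d/ is a stop between vowels /i/ and /u/, so it spirantizes to the fricative [z]. /t/ is a stop between vowels /o/ and /o/, so it spirantizes to the fricative [s]. /t/ is a stop between vowels /o/ and /a/, so it spirantizes to the fricative [s]. → [gizutreosovidmosa].
/tiubiugotee/: /b/ is a stop between vowels /u/ and /i/, so it spirantizes to the fricative [v]. /t/ is a stop between vowels /o/ and /e/, so it spirantizes to the fricative [s]. → [tiuviugosee].
/iepakuazezoba/: /p/ is a stop between vowels /e/ and /a/, so it spirantizes to the fricative [f]. /k/ is a stop between vowels /a/ and /u/, so it spirantizes to the fricative [x]. /b/ is a stop between vowels /o/ and /a/, so it spirantizes to the fricative [v]. → [iefaxuazezova].

gizutreosovidmosa, tiuviugosee, iefaxuazezova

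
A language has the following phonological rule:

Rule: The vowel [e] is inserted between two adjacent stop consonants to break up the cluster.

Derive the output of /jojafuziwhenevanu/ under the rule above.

jojafuziwhenevanu

No segment of /jojafuziwhenevanu/ meets the structural description of the rule, so the form surfaces unchanged.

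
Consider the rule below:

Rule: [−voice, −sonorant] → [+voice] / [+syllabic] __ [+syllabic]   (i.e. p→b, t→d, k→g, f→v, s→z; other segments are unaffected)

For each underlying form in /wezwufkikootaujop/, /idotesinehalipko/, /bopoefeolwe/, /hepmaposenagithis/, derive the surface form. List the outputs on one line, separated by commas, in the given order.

/wezwufkikootaujop/: /k/ is a voiceless obstruent between vowels /i/ and /o/, so it voices to [g]. /t/ is a voiceless obstruent between vowels /o/ and /a/, so it voices to [d]. → [wezwufkigoodaujop].
/idotesinehalipko/: /t/ is a voiceless obstruent between vowels /o/ and /e/, so it voices to [d]. /s/ is a voiceless obstruent between vowels /e/ and /i/, so it voices to [z]. → [idodezinehalipko].
/bopoefeolwe/: /p/ is a voiceless obstruent between vowels /o/ and /o/, so it voices to [b]. /f/ is a voiceless obstruent between vowels /e/ and /e/, so it voices to [v]. → [boboeveolwe].
/hepmaposenagithis/: /p/ is a voiceless obstruent between vowels /a/ and /o/, so it voices to [b]. /s/ is a voiceless obstruent between vowels /o/ and /e/, so it voices to [z]. → [hepmabozenagithis].

wezwufkigoodaujop, idodezinehalipko, boboeveolwe, hepmabozenagithis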